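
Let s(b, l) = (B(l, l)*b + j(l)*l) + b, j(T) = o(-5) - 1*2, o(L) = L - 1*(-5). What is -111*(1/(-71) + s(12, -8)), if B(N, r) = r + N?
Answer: 1292595/71 ≈ 18206.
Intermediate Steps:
o(L) = 5 + L (o(L) = L + 5 = 5 + L)
j(T) = -2 (j(T) = (5 - 5) - 1*2 = 0 - 2 = -2)
B(N, r) = N + r
s(b, l) = b - 2*l + 2*b*l (s(b, l) = ((l + l)*b - 2*l) + b = ((2*l)*b - 2*l) + b = (2*b*l - 2*l) + b = (-2*l + 2*b*l) + b = b - 2*l + 2*b*l)
-111*(1/(-71) + s(12, -8)) = -111*(1/(-71) + (12 - 2*(-8) + 2*12*(-8))) = -111*(-1/71 + (12 + 16 - 192)) = -111*(-1/71 - 164) = -111*(-11645/71) = 1292595/71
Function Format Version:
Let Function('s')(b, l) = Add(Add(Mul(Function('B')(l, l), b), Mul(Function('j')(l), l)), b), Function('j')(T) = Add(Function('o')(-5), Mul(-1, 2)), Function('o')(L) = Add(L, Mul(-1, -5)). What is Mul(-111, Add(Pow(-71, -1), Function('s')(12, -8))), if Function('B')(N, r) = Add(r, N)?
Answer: Rational(1292595, 71) ≈ 18206.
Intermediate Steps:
Function('o')(L) = Add(5, L) (Function('o')(L) = Add(L, 5) = Add(5, L))
Function('j')(T) = -2 (Function('j')(T) = Add(Add(5, -5), Mul(-1, 2)) = Add(0, -2) = -2)
Function('B')(N, r) = Add(N, r)
Function('s')(b, l) = Add(b, Mul(-2, l), Mul(2, b, l)) (Function('s')(b, l) = Add(Add(Mul(Add(l, l), b), Mul(-2, l)), b) = Add(Add(Mul(Mul(2, l), b), Mul(-2, l)), b) = Add(Add(Mul(2, b, l), Mul(-2, l)), b) = Add(Add(Mul(-2, l), Mul(2, b, l)), b) = Add(b, Mul(-2, l), Mul(2, b, l)))
Mul(-111, Add(Pow(-71, -1), Function('s')(12, -8))) = Mul(-111, Add(Pow(-71, -1), Add(12, Mul(-2, -8), Mul(2, 12, -8)))) = Mul(-111, Add(Rational(-1, 71), Add(12, 16, -192))) = Mul(-111, Add(Rational(-1, 71), -164)) = Mul(-111, Rational(-11645, 71)) = Rational(1292595, 71)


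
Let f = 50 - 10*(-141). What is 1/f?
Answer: 1/1460 ≈ 0.00068493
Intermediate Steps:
f = 1460 (f = 50 + 1410 = 1460)
1/f = 1/1460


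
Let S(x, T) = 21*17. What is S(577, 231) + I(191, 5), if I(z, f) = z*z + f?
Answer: 36843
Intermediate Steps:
I(z, f) = f + z**2 (I(z, f) = z**2 + f = f + z**2)
S(x, T) = 357
S(577, 231) + I(191, 5) = 357 + (5 + 191**2) = 357 + (5 + 36481) = 357 + 36486 = 36843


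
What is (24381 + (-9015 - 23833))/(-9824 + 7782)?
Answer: 8467/2042 ≈ 4.1464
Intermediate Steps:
(24381 + (-9015 - 23833))/(-9824 + 7782) = (24381 - 32848)/(-2042) = -8467*(-1/2042) = 8467/2042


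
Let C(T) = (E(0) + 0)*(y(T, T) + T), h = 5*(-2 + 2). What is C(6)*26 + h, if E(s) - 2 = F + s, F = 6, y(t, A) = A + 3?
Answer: 3120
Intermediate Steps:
y(t, A) = 3 + A
h = 0 (h = 5*0 = 0)
E(s) = 8 + s (E(s) = 2 + (6 + s) = 8 + s)
C(T) = 24 + 16*T (C(T) = ((8 + 0) + 0)*((3 + T) + T) = (8 + 0)*(3 + 2*T) = 8*(3 + 2*T) = 24 + 16*T)
C(6)*26 + h = (24 + 16*6)*26 + 0 = (24 + 96)*26 + 0 = 120*26 + 0 = 3120 + 0 = 3120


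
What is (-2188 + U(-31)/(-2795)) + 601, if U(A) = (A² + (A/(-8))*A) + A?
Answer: -35491799/22360 ≈ -1587.3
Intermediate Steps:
U(A) = A + 7*A²/8 (U(A) = (A² + (A*(-⅛))*A) + A = (A² + (-A/8)*A) + A = (A² - A²/8) + A = 7*A²/8 + A = A + 7*A²/8)
(-2188 + U(-31)/(-2795)) + 601 = (-2188 + ((⅛)*(-31)*(8 + 7*(-31)))/(-2795)) + 601 = (-2188 + ((⅛)*(-31)*(8 - 217))*(-1/2795)) + 601 = (-2188 + ((⅛)*(-31)*(-209))*(-1/2795)) + 601 = (-2188 + (6479/8)*(-1/2795)) + 601 = (-2188 - 6479/22360) + 601 = -48930159/22360 + 601 = -35491799/22360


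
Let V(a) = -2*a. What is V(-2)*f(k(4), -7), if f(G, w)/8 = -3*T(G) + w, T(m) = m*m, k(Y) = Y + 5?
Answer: -8000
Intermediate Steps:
k(Y) = 5 + Y
T(m) = m**2
f(G, w) = -24*G**2 + 8*w (f(G, w) = 8*(-3*G**2 + w) = 8*(w - 3*G**2) = -24*G**2 + 8*w)
V(-2)*f(k(4), -7) = (-2*(-2))*(-24*(5 + 4)**2 + 8*(-7)) = 4*(-24*9**2 - 56) = 4*(-24*81 - 56) = 4*(-1944 - 56) = 4*(-2000) = -8000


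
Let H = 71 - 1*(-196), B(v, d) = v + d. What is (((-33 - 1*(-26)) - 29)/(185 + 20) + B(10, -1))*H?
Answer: 483003/205 ≈ 2356.1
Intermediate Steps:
B(v, d) = d + v
H = 267 (H = 71 + 196 = 267)
(((-33 - 1*(-26)) - 29)/(185 + 20) + B(10, -1))*H = (((-33 - 1*(-26)) - 29)/(185 + 20) + (-1 + 10))*267 = (((-33 + 26) - 29)/205 + 9)*267 = ((-7 - 29)*(1/205) + 9)*267 = (-36*1/205 + 9)*267 = (-36/205 + 9)*267 = (1809/205)*267 = 483003/205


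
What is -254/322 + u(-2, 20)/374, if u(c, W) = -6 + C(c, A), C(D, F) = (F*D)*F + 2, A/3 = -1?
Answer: -2320/2737 ≈ -0.84764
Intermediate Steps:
A = -3 (A = 3*(-1) = -3)
C(D, F) = 2 + D*F**2 (C(D, F) = (D*F)*F + 2 = D*F**2 + 2 = 2 + D*F**2)
u(c, W) = -4 + 9*c (u(c, W) = -6 + (2 + c*(-3)**2) = -6 + (2 + c*9) = -6 + (2 + 9*c) = -4 + 9*c)
-254/322 + u(-2, 20)/374 = -254/322 + (-4 + 9*(-2))/374 = -254*1/322 + (-4 - 18)*(1/374) = -127/161 - 22*1/374 = -127/161 - 1/17 = -2320/2737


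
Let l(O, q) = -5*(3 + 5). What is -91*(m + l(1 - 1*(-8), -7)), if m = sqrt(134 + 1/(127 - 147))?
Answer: 3640 - 91*sqrt(13395)/10 ≈ 2586.8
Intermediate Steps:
l(O, q) = -40 (l(O, q) = -5*8 = -40)
m = sqrt(13395)/10 (m = sqrt(134 + 1/(-20)) = sqrt(134 - 1/20) = sqrt(2679/20) = sqrt(13395)/10 ≈ 11.574)
-91*(m + l(1 - 1*(-8), -7)) = -91*(sqrt(13395)/10 - 40) = -91*(-40 + sqrt(13395)/10) = 3640 - 91*sqrt(13395)/10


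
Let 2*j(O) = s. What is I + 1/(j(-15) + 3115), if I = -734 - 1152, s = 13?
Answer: -11774296/6243 ≈ -1886.0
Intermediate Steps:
j(O) = 13/2 (j(O) = (½)*13 = 13/2)
I = -1886
I + 1/(j(-15) + 3115) = -1886 + 1/(13/2 + 3115) = -1886 + 1/(6243/2) = -1886 + 2/6243 = -11774296/6243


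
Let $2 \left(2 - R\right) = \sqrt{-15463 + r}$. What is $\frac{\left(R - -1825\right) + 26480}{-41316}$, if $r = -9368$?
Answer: $- \frac{28307}{41316} + \frac{i \sqrt{2759}}{27544} \approx -0.68513 + 0.001907 i$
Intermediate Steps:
$R = 2 - \frac{3 i \sqrt{2759}}{2}$ ($R = 2 - \frac{\sqrt{-15463 - 9368}}{2} = 2 - \frac{\sqrt{-24831}}{2} = 2 - \frac{3 i \sqrt{2759}}{2} \approx 2.0 - 78.789 i$)
$\frac{\left(R - -1825\right) + 26480}{-41316} = \frac{\left(\left(2 - \frac{3 i \sqrt{2759}}{2}\right) - -1825\right) + 26480}{-41316} = \left(\left(\left(2 - \frac{3 i \sqrt{2759}}{2}\right) + \left(-14597 + 16422\right)\right) + 26480\right) \left(- \frac{1}{41316}\right) = \left(\left(\left(2 - \frac{3 i \sqrt{2759}}{2}\right) + 1825\right) + 26480\right) \left(- \frac{1}{41316}\right) = \left(\left(1827 - \frac{3 i \sqrt{2759}}{2}\right) + 26480\right) \left(- \frac{1}{41316}\right) = \left(28307 - \frac{3 i \sqrt{2759}}{2}\right) \left(- \frac{1}{41316}\right) = - \frac{28307}{41316} + \frac{i \sqrt{2759}}{27544}$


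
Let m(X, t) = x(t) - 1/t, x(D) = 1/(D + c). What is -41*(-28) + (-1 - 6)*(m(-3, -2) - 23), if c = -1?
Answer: 7847/6 ≈ 1307.8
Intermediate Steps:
x(D) = 1/(-1 + D) (x(D) = 1/(D - 1) = 1/(-1 + D))
m(X, t) = 1/(-1 + t) - 1/t
-41*(-28) + (-1 - 6)*(m(-3, -2) - 23) = -41*(-28) + (-1 - 6)*(1/((-2)*(-1 - 2)) - 23) = 1148 - 7*(-½/(-3) - 23) = 1148 - 7*(-½*(-⅓) - 23) = 1148 - 7*(⅙ - 23) = 1148 - 7*(-137/6) = 1148 + 959/6 = 7847/6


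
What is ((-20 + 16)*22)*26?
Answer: -2288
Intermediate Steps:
((-20 + 16)*22)*26 = -4*22*26 = -88*26 = -2288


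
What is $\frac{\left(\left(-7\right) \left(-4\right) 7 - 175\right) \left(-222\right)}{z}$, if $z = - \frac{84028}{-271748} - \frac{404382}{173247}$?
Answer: $\frac{2032266195134}{882707415} \approx 2302.3$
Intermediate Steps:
$z = - \frac{7944366735}{3923293813}$ ($z = \left(-84028\right) \left(- \frac{1}{271748}\right) - \frac{134794}{57749} = \frac{21007}{67937} - \frac{134794}{57749} = - \frac{7944366735}{3923293813} \approx -2.0249$)
$\frac{\left(\left(-7\right) \left(-4\right) 7 - 175\right) \left(-222\right)}{z} = \frac{\left(\left(-7\right) \left(-4\right) 7 - 175\right) \left(-222\right)}{- \frac{7944366735}{3923293813}} = \left(28 \cdot 7 - 175\right) \left(-222\right) \left(- \frac{3923293813}{7944366735}\right) = \left(196 - 175\right) \left(-222\right) \left(- \frac{3923293813}{7944366735}\right) = 21 \left(-222\right) \left(- \frac{3923293813}{7944366735}\right) = \left(-4662\right) \left(- \frac{3923293813}{7944366735}\right) = \frac{2032266195134}{882707415}$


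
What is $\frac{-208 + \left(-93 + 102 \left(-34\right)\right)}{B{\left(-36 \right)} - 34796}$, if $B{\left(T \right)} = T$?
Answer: $\frac{3769}{34832} \approx 0.10821$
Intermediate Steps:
$\frac{-208 + \left(-93 + 102 \left(-34\right)\right)}{B{\left(-36 \right)} - 34796} = \frac{-208 + \left(-93 + 102 \left(-34\right)\right)}{-36 - 34796} = \frac{-208 - 3561}{-34832} = \left(-208 - 3561\right) \left(- \frac{1}{34832}\right) = \left(-3769\right) \left(- \frac{1}{34832}\right) = \frac{3769}{34832}$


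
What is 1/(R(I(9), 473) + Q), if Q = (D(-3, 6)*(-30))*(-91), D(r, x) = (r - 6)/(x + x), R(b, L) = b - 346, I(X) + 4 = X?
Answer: -2/4777 ≈ -0.00041867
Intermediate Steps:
I(X) = -4 + X
R(b, L) = -346 + b
D(r, x) = (-6 + r)/(2*x) (D(r, x) = (-6 + r)/((2*x)) = (-6 + r)*(1/(2*x)) = (-6 + r)/(2*x))
Q = -4095/2 (Q = (((1/2)*(-6 - 3)/6)*(-30))*(-91) = (((1/2)*(1/6)*(-9))*(-30))*(-91) = -3/4*(-30)*(-91) = (45/2)*(-91) = -4095/2 ≈ -2047.5)
1/(R(I(9), 473) + Q) = 1/((-346 + (-4 + 9)) - 4095/2) = 1/((-346 + 5) - 4095/2) = 1/(-341 - 4095/2) = 1/(-4777/2) = -2/4777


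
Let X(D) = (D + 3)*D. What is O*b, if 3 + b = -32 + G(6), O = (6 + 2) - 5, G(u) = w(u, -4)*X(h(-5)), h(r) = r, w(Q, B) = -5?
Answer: -255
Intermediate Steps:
X(D) = D*(3 + D) (X(D) = (3 + D)*D = D*(3 + D))
G(u) = -50 (G(u) = -(-25)*(3 - 5) = -(-25)*(-2) = -5*10 = -50)
O = 3 (O = 8 - 5 = 3)
b = -85 (b = -3 + (-32 - 50) = -3 - 82 = -85)
O*b = 3*(-85) = -255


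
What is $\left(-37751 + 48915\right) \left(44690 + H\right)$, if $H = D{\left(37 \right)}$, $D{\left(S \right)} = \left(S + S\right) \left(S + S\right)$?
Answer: $560053224$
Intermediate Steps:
$D{\left(S \right)} = 4 S^{2}$ ($D{\left(S \right)} = 2 S 2 S = 4 S^{2}$)
$H = 5476$ ($H = 4 \cdot 37^{2} = 4 \cdot 1369 = 5476$)
$\left(-37751 + 48915\right) \left(44690 + H\right) = \left(-37751 + 48915\right) \left(44690 + 5476\right) = 11164 \cdot 50166 = 560053224$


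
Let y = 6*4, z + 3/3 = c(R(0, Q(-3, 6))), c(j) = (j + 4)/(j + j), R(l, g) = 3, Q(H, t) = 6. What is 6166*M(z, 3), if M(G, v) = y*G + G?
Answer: 77075/3 ≈ 25692.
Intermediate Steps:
c(j) = (4 + j)/(2*j) (c(j) = (4 + j)/((2*j)) = (4 + j)*(1/(2*j)) = (4 + j)/(2*j))
z = ⅙ (z = -1 + (½)*(4 + 3)/3 = -1 + (½)*(⅓)*7 = -1 + 7/6 = ⅙ ≈ 0.16667)
y = 24
M(G, v) = 25*G (M(G, v) = 24*G + G = 25*G)
6166*M(z, 3) = 6166*(25*(⅙)) = 6166*(25/6) = 77075/3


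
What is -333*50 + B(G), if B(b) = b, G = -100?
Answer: -16750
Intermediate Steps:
-333*50 + B(G) = -333*50 - 100 = -16650 - 100 = -16750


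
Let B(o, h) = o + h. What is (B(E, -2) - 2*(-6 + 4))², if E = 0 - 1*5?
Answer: 9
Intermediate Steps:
E = -5 (E = 0 - 5 = -5)
B(o, h) = h + o
(B(E, -2) - 2*(-6 + 4))² = ((-2 - 5) - 2*(-6 + 4))² = (-7 - 2*(-2))² = (-7 + 4)² = (-3)² = 9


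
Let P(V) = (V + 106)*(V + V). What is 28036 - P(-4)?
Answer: 28852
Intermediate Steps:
P(V) = 2*V*(106 + V) (P(V) = (106 + V)*(2*V) = 2*V*(106 + V))
28036 - P(-4) = 28036 - 2*(-4)*(106 - 4) = 28036 - 2*(-4)*102 = 28036 - 1*(-816) = 28036 + 816 = 28852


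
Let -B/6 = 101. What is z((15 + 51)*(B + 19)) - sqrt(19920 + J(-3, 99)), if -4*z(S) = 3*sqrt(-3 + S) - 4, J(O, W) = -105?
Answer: 1 - sqrt(19815) - 9*I*sqrt(4305)/4 ≈ -139.77 - 147.63*I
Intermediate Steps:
B = -606 (B = -6*101 = -606)
z(S) = 1 - 3*sqrt(-3 + S)/4 (z(S) = -(3*sqrt(-3 + S) - 4)/4 = -(-4 + 3*sqrt(-3 + S))/4 = 1 - 3*sqrt(-3 + S)/4)
z((15 + 51)*(B + 19)) - sqrt(19920 + J(-3, 99)) = (1 - 3*sqrt(-3 + (15 + 51)*(-606 + 19))/4) - sqrt(19920 - 105) = (1 - 3*sqrt(-3 + 66*(-587))/4) - sqrt(19815) = (1 - 3*sqrt(-3 - 38742)/4) - sqrt(19815) = (1 - 9*I*sqrt(4305)/4) - sqrt(19815) = 1 - sqrt(19815) - 9*I*sqrt(4305)/4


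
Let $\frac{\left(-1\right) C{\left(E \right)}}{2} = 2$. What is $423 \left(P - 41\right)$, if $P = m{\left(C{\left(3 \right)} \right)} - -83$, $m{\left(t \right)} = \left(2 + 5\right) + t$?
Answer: $19035$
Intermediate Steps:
$C{\left(E \right)} = -4$ ($C{\left(E \right)} = \left(-2\right) 2 = -4$)
$m{\left(t \right)} = 7 + t$
$P = 86$ ($P = \left(7 - 4\right) - -83 = 3 + 83 = 86$)
$423 \left(P - 41\right) = 423 \left(86 - 41\right) = 423 \cdot 45 = 19035$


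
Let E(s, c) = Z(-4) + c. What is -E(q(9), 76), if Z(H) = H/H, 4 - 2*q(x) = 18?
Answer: -77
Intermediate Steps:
q(x) = -7 (q(x) = 2 - ½*18 = 2 - 9 = -7)
Z(H) = 1
E(s, c) = 1 + c
-E(q(9), 76) = -(1 + 76) = -1*77 = -77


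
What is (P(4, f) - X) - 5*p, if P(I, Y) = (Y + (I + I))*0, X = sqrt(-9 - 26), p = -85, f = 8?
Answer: 425 - I*sqrt(35) ≈ 425.0 - 5.9161*I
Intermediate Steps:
X = I*sqrt(35) (X = sqrt(-35) = I*sqrt(35) ≈ 5.9161*I)
P(I, Y) = 0 (P(I, Y) = (Y + 2*I)*0 = 0)
(P(4, f) - X) - 5*p = (0 - I*sqrt(35)) - 5*(-85) = (0 - I*sqrt(35)) + 425 = -I*sqrt(35) + 425 = 425 - I*sqrt(35)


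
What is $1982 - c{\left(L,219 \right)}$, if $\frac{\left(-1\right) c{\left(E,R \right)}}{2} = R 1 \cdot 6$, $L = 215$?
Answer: $4610$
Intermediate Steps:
$c{\left(E,R \right)} = - 12 R$ ($c{\left(E,R \right)} = - 2 R 1 \cdot 6 = - 2 R 6 = - 2 \cdot 6 R = - 12 R$)
$1982 - c{\left(L,219 \right)} = 1982 - \left(-12\right) 219 = 1982 - -2628 = 1982 + 2628 = 4610$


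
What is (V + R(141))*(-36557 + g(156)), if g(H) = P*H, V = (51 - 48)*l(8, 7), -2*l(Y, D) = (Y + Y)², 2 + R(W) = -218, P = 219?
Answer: 1445372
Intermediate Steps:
R(W) = -220 (R(W) = -2 - 218 = -220)
l(Y, D) = -2*Y² (l(Y, D) = -(Y + Y)²/2 = -4*Y²/2 = -2*Y²)
V = -384 (V = (51 - 48)*(-2*8²) = 3*(-2*64) = 3*(-128) = -384)
g(H) = 219*H
(V + R(141))*(-36557 + g(156)) = (-384 - 220)*(-36557 + 219*156) = -604*(-36557 + 34164) = -604*(-2393) = 1445372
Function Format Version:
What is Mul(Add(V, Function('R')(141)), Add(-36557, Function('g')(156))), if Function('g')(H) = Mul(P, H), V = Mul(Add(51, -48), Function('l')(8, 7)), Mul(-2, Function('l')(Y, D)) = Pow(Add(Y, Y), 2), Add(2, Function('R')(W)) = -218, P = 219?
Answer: 1445372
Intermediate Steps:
Function('R')(W) = -220 (Function('R')(W) = Add(-2, -218) = -220)
Function('l')(Y, D) = Mul(-2, Pow(Y, 2)) (Function('l')(Y, D) = Mul(Rational(-1, 2), Pow(Add(Y, Y), 2)) = Mul(Rational(-1, 2), Pow(Mul(2, Y), 2)) = Mul(Rational(-1, 2), Mul(4, Pow(Y, 2))) = Mul(-2, Pow(Y, 2)))
V = -384 (V = Mul(Add(51, -48), Mul(-2, Pow(8, 2))) = Mul(3, Mul(-2, 64)) = Mul(3, -128) = -384)
Function('g')(H) = Mul(219, H)
Mul(Add(V, Function('R')(141)), Add(-36557, Function('g')(156))) = Mul(Add(-384, -220), Add(-36557, Mul(219, 156))) = Mul(-604, Add(-36557, 34164)) = Mul(-604, -2393) = 1445372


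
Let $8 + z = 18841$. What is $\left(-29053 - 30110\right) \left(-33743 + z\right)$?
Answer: $882120330$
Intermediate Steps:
$z = 18833$ ($z = -8 + 18841 = 18833$)
$\left(-29053 - 30110\right) \left(-33743 + z\right) = \left(-29053 - 30110\right) \left(-33743 + 18833\right) = \left(-59163\right) \left(-14910\right) = 882120330$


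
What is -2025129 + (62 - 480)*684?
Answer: -2311041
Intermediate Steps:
-2025129 + (62 - 480)*684 = -2025129 - 418*684 = -2025129 - 285912 = -2311041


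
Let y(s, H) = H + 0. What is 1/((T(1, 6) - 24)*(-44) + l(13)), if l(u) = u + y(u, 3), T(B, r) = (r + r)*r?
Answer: -1/2096 ≈ -0.00047710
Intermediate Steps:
y(s, H) = H
T(B, r) = 2*r² (T(B, r) = (2*r)*r = 2*r²)
l(u) = 3 + u (l(u) = u + 3 = 3 + u)
1/((T(1, 6) - 24)*(-44) + l(13)) = 1/((2*6² - 24)*(-44) + (3 + 13)) = 1/((2*36 - 24)*(-44) + 16) = 1/((72 - 24)*(-44) + 16) = 1/(48*(-44) + 16) = 1/(-2112 + 16) = 1/(-2096) = -1/2096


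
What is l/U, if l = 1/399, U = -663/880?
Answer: -880/264537 ≈ -0.0033266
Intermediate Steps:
U = -663/880 (U = -663*1/880 = -663/880 ≈ -0.75341)
l = 1/399 ≈ 0.0025063
l/U = 1/(399*(-663/880)) = (1/399)*(-880/663) = -880/264537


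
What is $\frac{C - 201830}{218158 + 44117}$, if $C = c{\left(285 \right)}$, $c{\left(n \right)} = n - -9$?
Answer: $- \frac{201536}{262275} \approx -0.76841$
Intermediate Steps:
$c{\left(n \right)} = 9 + n$ ($c{\left(n \right)} = n + 9 = 9 + n$)
$C = 294$ ($C = 9 + 285 = 294$)
$\frac{C - 201830}{218158 + 44117} = \frac{294 - 201830}{218158 + 44117} = - \frac{201536}{262275}$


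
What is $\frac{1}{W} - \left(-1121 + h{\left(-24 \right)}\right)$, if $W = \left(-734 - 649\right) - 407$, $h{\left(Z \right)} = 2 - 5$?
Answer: $\frac{2011959}{1790} \approx 1124.0$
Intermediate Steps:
$h{\left(Z \right)} = -3$
$W = -1790$ ($W = -1383 - 407 = -1790$)
$\frac{1}{W} - \left(-1121 + h{\left(-24 \right)}\right) = \frac{1}{-1790} + \left(1121 - -3\right) = - \frac{1}{1790} + \left(1121 + 3\right) = - \frac{1}{1790} + 1124 = \frac{2011959}{1790}$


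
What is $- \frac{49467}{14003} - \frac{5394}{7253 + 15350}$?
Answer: $- \frac{108512253}{28773619} \approx -3.7712$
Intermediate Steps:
$- \frac{49467}{14003} - \frac{5394}{7253 + 15350} = \left(-49467\right) \frac{1}{14003} - \frac{5394}{22603} = - \frac{4497}{1273} - \frac{5394}{22603} = - \frac{108512253}{28773619}$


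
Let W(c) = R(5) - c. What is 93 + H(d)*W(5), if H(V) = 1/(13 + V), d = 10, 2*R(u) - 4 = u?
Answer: 4277/46 ≈ 92.978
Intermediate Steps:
R(u) = 2 + u/2
W(c) = 9/2 - c (W(c) = (2 + (½)*5) - c = (2 + 5/2) - c = 9/2 - c)
93 + H(d)*W(5) = 93 + (9/2 - 1*5)/(13 + 10) = 93 + (9/2 - 5)/23 = 93 + (1/23)*(-½) = 93 - 1/46 = 4277/46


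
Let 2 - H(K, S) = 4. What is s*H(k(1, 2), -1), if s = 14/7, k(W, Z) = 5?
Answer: -4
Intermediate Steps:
H(K, S) = -2 (H(K, S) = 2 - 1*4 = 2 - 4 = -2)
s = 2 (s = 14*(1/7) = 2)
s*H(k(1, 2), -1) = 2*(-2) = -4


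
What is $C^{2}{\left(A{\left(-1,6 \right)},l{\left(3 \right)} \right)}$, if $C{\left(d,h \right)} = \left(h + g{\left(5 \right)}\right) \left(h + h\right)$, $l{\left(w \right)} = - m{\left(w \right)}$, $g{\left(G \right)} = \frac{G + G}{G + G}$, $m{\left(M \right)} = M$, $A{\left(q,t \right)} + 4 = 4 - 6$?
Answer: $144$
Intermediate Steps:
$A{\left(q,t \right)} = -6$ ($A{\left(q,t \right)} = -4 + \left(4 - 6\right) = -4 - 2 = -6$)
$g{\left(G \right)} = 1$ ($g{\left(G \right)} = \frac{2 G}{2 G} = 2 G \frac{1}{2 G} = 1$)
$l{\left(w \right)} = - w$
$C{\left(d,h \right)} = 2 h \left(1 + h\right)$ ($C{\left(d,h \right)} = \left(h + 1\right) \left(h + h\right) = \left(1 + h\right) 2 h = 2 h \left(1 + h\right)$)
$C^{2}{\left(A{\left(-1,6 \right)},l{\left(3 \right)} \right)} = \left(2 \left(\left(-1\right) 3\right) \left(1 - 3\right)\right)^{2} = \left(2 \left(-3\right) \left(1 - 3\right)\right)^{2} = \left(2 \left(-3\right) \left(-2\right)\right)^{2} = 12^{2} = 144$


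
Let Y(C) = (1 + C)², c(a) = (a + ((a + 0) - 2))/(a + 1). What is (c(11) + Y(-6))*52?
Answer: 4160/3 ≈ 1386.7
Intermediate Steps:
c(a) = (-2 + 2*a)/(1 + a) (c(a) = (a + (a - 2))/(1 + a) = (a + (-2 + a))/(1 + a) = (-2 + 2*a)/(1 + a))
(c(11) + Y(-6))*52 = (2*(-1 + 11)/(1 + 11) + (1 - 6)²)*52 = (2*10/12 + (-5)²)*52 = (2*(1/12)*10 + 25)*52 = (5/3 + 25)*52 = (80/3)*52 = 4160/3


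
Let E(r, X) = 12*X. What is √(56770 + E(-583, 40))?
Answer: 5*√2290 ≈ 239.27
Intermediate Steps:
√(56770 + E(-583, 40)) = √(56770 + 12*40) = √(56770 + 480) = √57250 = 5*√2290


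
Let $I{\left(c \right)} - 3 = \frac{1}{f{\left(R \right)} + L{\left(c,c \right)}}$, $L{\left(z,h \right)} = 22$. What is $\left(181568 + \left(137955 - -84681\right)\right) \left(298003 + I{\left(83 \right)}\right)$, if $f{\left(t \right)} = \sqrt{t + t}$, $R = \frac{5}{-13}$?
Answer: $\frac{379554447273996}{3151} - \frac{202102 i \sqrt{130}}{3151} \approx 1.2046 \cdot 10^{11} - 731.3 i$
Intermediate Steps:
$R = - \frac{5}{13}$ ($R = 5 \left(- \frac{1}{13}\right) = - \frac{5}{13} \approx -0.38462$)
$f{\left(t \right)} = \sqrt{2} \sqrt{t}$ ($f{\left(t \right)} = \sqrt{2 t} = \sqrt{2} \sqrt{t}$)
$I{\left(c \right)} = 3 + \frac{1}{22 + \frac{i \sqrt{130}}{13}}$ ($I{\left(c \right)} = 3 + \frac{1}{\sqrt{2} \sqrt{- \frac{5}{13}} + 22} = 3 + \frac{1}{\sqrt{2} \frac{i \sqrt{65}}{13} + 22} = 3 + \frac{1}{\frac{i \sqrt{130}}{13} + 22} = 3 + \frac{1}{22 + \frac{i \sqrt{130}}{13}}$)
$\left(181568 + \left(137955 - -84681\right)\right) \left(298003 + I{\left(83 \right)}\right) = \left(181568 + \left(137955 - -84681\right)\right) \left(298003 + \left(\frac{9596}{3151} - \frac{i \sqrt{130}}{6302}\right)\right) = \left(181568 + \left(137955 + 84681\right)\right) \left(\frac{939017049}{3151} - \frac{i \sqrt{130}}{6302}\right) = \left(181568 + 222636\right) \left(\frac{939017049}{3151} - \frac{i \sqrt{130}}{6302}\right) = 404204 \left(\frac{939017049}{3151} - \frac{i \sqrt{130}}{6302}\right) = \frac{379554447273996}{3151} - \frac{202102 i \sqrt{130}}{3151}$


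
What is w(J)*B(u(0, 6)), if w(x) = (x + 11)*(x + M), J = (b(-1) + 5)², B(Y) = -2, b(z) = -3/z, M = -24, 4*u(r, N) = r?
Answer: -6000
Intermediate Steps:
u(r, N) = r/4
J = 64 (J = (-3/(-1) + 5)² = (-3*(-1) + 5)² = (3 + 5)² = 8² = 64)
w(x) = (-24 + x)*(11 + x) (w(x) = (x + 11)*(x - 24) = (11 + x)*(-24 + x) = (-24 + x)*(11 + x))
w(J)*B(u(0, 6)) = (-264 + 64² - 13*64)*(-2) = (-264 + 4096 - 832)*(-2) = 3000*(-2) = -6000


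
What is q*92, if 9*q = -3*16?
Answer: -1472/3 ≈ -490.67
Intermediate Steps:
q = -16/3 (q = (-3*16)/9 = (1/9)*(-48) = -16/3 ≈ -5.3333)
q*92 = -16/3*92 = -1472/3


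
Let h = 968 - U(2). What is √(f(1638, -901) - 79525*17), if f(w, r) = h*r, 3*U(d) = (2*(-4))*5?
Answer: I*√20124957/3 ≈ 1495.4*I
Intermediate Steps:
U(d) = -40/3 (U(d) = ((2*(-4))*5)/3 = (-8*5)/3 = (⅓)*(-40) = -40/3)
h = 2944/3 (h = 968 - 1*(-40/3) = 968 + 40/3 = 2944/3 ≈ 981.33)
f(w, r) = 2944*r/3
√(f(1638, -901) - 79525*17) = √((2944/3)*(-901) - 79525*17) = √(-2652544/3 - 1351925) = √(-6708319/3) = I*√20124957/3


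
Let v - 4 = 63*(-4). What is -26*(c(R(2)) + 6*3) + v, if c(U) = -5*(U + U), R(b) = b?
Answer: -196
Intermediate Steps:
c(U) = -10*U
v = -248 (v = 4 + 63*(-4) = 4 - 252 = -248)
-26*(c(R(2)) + 6*3) + v = -26*(-10*2 + 6*3) - 248 = -26*(-20 + 18) - 248 = -26*(-2) - 248 = 52 - 248 = -196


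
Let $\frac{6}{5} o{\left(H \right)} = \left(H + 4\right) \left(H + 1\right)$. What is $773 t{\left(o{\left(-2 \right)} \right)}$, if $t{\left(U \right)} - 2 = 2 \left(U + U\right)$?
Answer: $- \frac{10822}{3} \approx -3607.3$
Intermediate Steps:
$o{\left(H \right)} = \frac{5 \left(1 + H\right) \left(4 + H\right)}{6}$ ($o{\left(H \right)} = \frac{5 \left(H + 4\right) \left(H + 1\right)}{6} = \frac{5 \left(4 + H\right) \left(1 + H\right)}{6} = \frac{5 \left(1 + H\right) \left(4 + H\right)}{6}$)
$t{\left(U \right)} = 2 + 4 U$ ($t{\left(U \right)} = 2 + 2 \left(U + U\right) = 2 + 2 \cdot 2 U = 2 + 4 U$)
$773 t{\left(o{\left(-2 \right)} \right)} = 773 \left(2 + 4 \left(\frac{10}{3} + \frac{5 \left(-2\right)^{2}}{6} + \frac{25}{6} \left(-2\right)\right)\right) = 773 \left(2 + 4 \left(\frac{10}{3} + \frac{5}{6} \cdot 4 - \frac{25}{3}\right)\right) = 773 \left(2 + 4 \left(\frac{10}{3} + \frac{10}{3} - \frac{25}{3}\right)\right) = 773 \left(2 + 4 \left(- \frac{5}{3}\right)\right) = 773 \left(2 - \frac{20}{3}\right) = 773 \left(- \frac{14}{3}\right) = - \frac{10822}{3}$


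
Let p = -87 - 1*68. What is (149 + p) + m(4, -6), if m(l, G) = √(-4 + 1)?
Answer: -6 + I*√3 ≈ -6.0 + 1.732*I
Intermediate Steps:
p = -155 (p = -87 - 68 = -155)
m(l, G) = I*√3 (m(l, G) = √(-3) = I*√3)
(149 + p) + m(4, -6) = (149 - 155) + I*√3 = -6 + I*√3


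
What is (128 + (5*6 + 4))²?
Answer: 26244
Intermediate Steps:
(128 + (5*6 + 4))² = (128 + (30 + 4))² = (128 + 34)² = 162² = 26244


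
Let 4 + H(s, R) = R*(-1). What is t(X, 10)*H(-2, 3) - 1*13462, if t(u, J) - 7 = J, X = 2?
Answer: -13581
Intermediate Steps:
t(u, J) = 7 + J
H(s, R) = -4 - R (H(s, R) = -4 + R*(-1) = -4 - R)
t(X, 10)*H(-2, 3) - 1*13462 = (7 + 10)*(-4 - 1*3) - 1*13462 = 17*(-4 - 3) - 13462 = 17*(-7) - 13462 = -119 - 13462 = -13581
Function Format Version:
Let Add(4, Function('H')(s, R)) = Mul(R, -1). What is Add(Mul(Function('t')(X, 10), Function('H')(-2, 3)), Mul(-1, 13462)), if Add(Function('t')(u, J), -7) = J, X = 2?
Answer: -13581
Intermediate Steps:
Function('t')(u, J) = Add(7, J)
Function('H')(s, R) = Add(-4, Mul(-1, R)) (Function('H')(s, R) = Add(-4, Mul(R, -1)) = Add(-4, Mul(-1, R)))
Add(Mul(Function('t')(X, 10), Function('H')(-2, 3)), Mul(-1, 13462)) = Add(Mul(Add(7, 10), Add(-4, Mul(-1, 3))), Mul(-1, 13462)) = Add(Mul(17, Add(-4, -3)), -13462) = Add(Mul(17, -7), -13462) = Add(-119, -13462) = -13581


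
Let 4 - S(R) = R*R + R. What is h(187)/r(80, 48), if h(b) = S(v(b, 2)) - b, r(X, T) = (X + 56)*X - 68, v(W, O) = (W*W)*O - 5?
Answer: -1630231535/3604 ≈ -4.5234e+5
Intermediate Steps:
v(W, O) = -5 + O*W² (v(W, O) = W²*O - 5 = O*W² - 5 = -5 + O*W²)
S(R) = 4 - R - R² (S(R) = 4 - (R*R + R) = 4 - (R² + R) = 4 - (R + R²) = 4 + (-R - R²) = 4 - R - R²)
r(X, T) = -68 + X*(56 + X) (r(X, T) = (56 + X)*X - 68 = X*(56 + X) - 68 = -68 + X*(56 + X))
h(b) = 9 - b - (-5 + 2*b²)² - 2*b² (h(b) = (4 - (-5 + 2*b²) - (-5 + 2*b²)²) - b = (4 + (5 - 2*b²) - (-5 + 2*b²)²) - b = (9 - (-5 + 2*b²)² - 2*b²) - b = 9 - b - (-5 + 2*b²)² - 2*b²)
h(187)/r(80, 48) = (-16 - 1*187 - 4*187⁴ + 18*187²)/(-68 + 80² + 56*80) = (-16 - 187 - 4*1222830961 + 18*34969)/(-68 + 6400 + 4480) = (-16 - 187 - 4891323844 + 629442)/10812 = -4890694605*1/10812 = -1630231535/3604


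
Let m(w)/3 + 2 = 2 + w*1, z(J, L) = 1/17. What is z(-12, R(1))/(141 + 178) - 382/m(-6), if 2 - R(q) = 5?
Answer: 1035802/48807 ≈ 21.222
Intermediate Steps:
R(q) = -3 (R(q) = 2 - 1*5 = 2 - 5 = -3)
z(J, L) = 1/17
m(w) = 3*w (m(w) = -6 + 3*(2 + w*1) = -6 + 3*(2 + w) = -6 + (6 + 3*w) = 3*w)
z(-12, R(1))/(141 + 178) - 382/m(-6) = 1/(17*(141 + 178)) - 382/(3*(-6)) = (1/17)/319 - 382/(-18) = (1/17)*(1/319) - 382*(-1/18) = 1/5423 + 191/9 = 1035802/48807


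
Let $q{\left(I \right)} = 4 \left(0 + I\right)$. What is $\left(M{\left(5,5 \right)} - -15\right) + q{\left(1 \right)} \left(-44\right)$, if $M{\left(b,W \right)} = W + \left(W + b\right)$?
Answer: $-146$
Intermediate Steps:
$M{\left(b,W \right)} = b + 2 W$
$q{\left(I \right)} = 4 I$
$\left(M{\left(5,5 \right)} - -15\right) + q{\left(1 \right)} \left(-44\right) = \left(\left(5 + 2 \cdot 5\right) - -15\right) + 4 \cdot 1 \left(-44\right) = \left(\left(5 + 10\right) + 15\right) + 4 \left(-44\right) = \left(15 + 15\right) - 176 = 30 - 176 = -146$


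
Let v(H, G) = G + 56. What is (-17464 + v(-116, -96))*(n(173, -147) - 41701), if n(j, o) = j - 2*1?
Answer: 726941120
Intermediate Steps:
n(j, o) = -2 + j (n(j, o) = j - 2 = -2 + j)
v(H, G) = 56 + G
(-17464 + v(-116, -96))*(n(173, -147) - 41701) = (-17464 + (56 - 96))*((-2 + 173) - 41701) = (-17464 - 40)*(171 - 41701) = -17504*(-41530) = 726941120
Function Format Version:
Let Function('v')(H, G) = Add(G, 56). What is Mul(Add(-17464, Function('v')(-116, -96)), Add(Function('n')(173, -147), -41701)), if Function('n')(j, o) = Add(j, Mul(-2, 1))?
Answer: 726941120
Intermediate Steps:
Function('n')(j, o) = Add(-2, j) (Function('n')(j, o) = Add(j, -2) = Add(-2, j))
Function('v')(H, G) = Add(56, G)
Mul(Add(-17464, Function('v')(-116, -96)), Add(Function('n')(173, -147), -41701)) = Mul(Add(-17464, Add(56, -96)), Add(Add(-2, 173), -41701)) = Mul(Add(-17464, -40), Add(171, -41701)) = Mul(-17504, -41530) = 726941120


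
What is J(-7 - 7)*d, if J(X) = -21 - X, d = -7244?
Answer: 50708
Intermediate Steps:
J(-7 - 7)*d = (-21 - (-7 - 7))*(-7244) = (-21 - 1*(-14))*(-7244) = (-21 + 14)*(-7244) = -7*(-7244) = 50708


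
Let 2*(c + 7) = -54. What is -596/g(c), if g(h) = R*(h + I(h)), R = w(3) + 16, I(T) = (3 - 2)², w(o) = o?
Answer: 596/627 ≈ 0.95056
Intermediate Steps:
I(T) = 1 (I(T) = 1² = 1)
R = 19 (R = 3 + 16 = 19)
c = -34 (c = -7 + (½)*(-54) = -7 - 27 = -34)
g(h) = 19 + 19*h (g(h) = 19*(h + 1) = 19*(1 + h) = 19 + 19*h)
-596/g(c) = -596/(19 + 19*(-34)) = -596/(19 - 646) = -596/(-627) = -596*(-1/627) = 596/627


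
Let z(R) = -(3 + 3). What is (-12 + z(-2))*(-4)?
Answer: 72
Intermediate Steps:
z(R) = -6 (z(R) = -1*6 = -6)
(-12 + z(-2))*(-4) = (-12 - 6)*(-4) = -18*(-4) = 72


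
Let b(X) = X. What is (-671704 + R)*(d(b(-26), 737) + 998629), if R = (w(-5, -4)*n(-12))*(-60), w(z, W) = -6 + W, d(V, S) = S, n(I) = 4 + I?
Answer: -676075096464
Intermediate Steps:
R = -4800 (R = ((-6 - 4)*(4 - 12))*(-60) = -10*(-8)*(-60) = 80*(-60) = -4800)
(-671704 + R)*(d(b(-26), 737) + 998629) = (-671704 - 4800)*(737 + 998629) = -676504*999366 = -676075096464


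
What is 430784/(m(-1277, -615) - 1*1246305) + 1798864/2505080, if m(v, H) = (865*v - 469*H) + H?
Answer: 32900874338/64602568715 ≈ 0.50928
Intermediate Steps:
m(v, H) = -468*H + 865*v (m(v, H) = (-469*H + 865*v) + H = -468*H + 865*v)
430784/(m(-1277, -615) - 1*1246305) + 1798864/2505080 = 430784/((-468*(-615) + 865*(-1277)) - 1*1246305) + 1798864/2505080 = 430784/((287820 - 1104605) - 1246305) + 1798864*(1/2505080) = 430784/(-816785 - 1246305) + 224858/313135 = 430784/(-2063090) + 224858/313135 = 430784*(-1/2063090) + 224858/313135 = -215392/1031545 + 224858/313135 = 32900874338/64602568715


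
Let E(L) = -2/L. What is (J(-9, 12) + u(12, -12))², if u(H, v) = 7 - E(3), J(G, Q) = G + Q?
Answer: 1024/9 ≈ 113.78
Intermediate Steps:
u(H, v) = 23/3 (u(H, v) = 7 - (-2)/3 = 7 - 1*(-⅔) = 7 + ⅔ = 23/3)
(J(-9, 12) + u(12, -12))² = ((-9 + 12) + 23/3)² = (3 + 23/3)² = (32/3)² = 1024/9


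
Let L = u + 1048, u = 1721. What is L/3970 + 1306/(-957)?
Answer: -2534887/3799290 ≈ -0.66720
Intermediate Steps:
L = 2769 (L = 1721 + 1048 = 2769)
L/3970 + 1306/(-957) = 2769/3970 + 1306/(-957) = 2769*(1/3970) + 1306*(-1/957) = 2769/3970 - 1306/957 = -2534887/3799290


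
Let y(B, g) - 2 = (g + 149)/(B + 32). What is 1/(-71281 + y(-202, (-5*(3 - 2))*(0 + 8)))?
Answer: -170/12117539 ≈ -1.4029e-5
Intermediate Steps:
y(B, g) = 2 + (149 + g)/(32 + B) (y(B, g) = 2 + (g + 149)/(B + 32) = 2 + (149 + g)/(32 + B))
1/(-71281 + y(-202, (-5*(3 - 2))*(0 + 8))) = 1/(-71281 + (213 + (-5*(3 - 2))*(0 + 8) + 2*(-202))/(32 - 202)) = 1/(-71281 + (213 - 5*1*8 - 404)/(-170)) = 1/(-71281 - (213 - 5*8 - 404)/170) = 1/(-71281 - (213 - 40 - 404)/170) = 1/(-71281 - 1/170*(-231)) = 1/(-71281 + 231/170) = 1/(-12117539/170) = -170/12117539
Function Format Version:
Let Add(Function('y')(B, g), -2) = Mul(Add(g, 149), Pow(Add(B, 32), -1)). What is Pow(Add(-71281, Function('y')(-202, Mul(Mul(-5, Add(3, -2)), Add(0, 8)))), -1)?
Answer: Rational(-170, 12117539) ≈ -1.4029e-5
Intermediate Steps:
Function('y')(B, g) = Add(2, Mul(Pow(Add(32, B), -1), Add(149, g))) (Function('y')(B, g) = Add(2, Mul(Add(g, 149), Pow(Add(B, 32), -1))) = Add(2, Mul(Add(149, g), Pow(Add(32, B), -1))) = Add(2, Mul(Pow(Add(32, B), -1), Add(149, g))))
Pow(Add(-71281, Function('y')(-202, Mul(Mul(-5, Add(3, -2)), Add(0, 8)))), -1) = Pow(Add(-71281, Mul(Pow(Add(32, -202), -1), Add(213, Mul(Mul(-5, Add(3, -2)), Add(0, 8)), Mul(2, -202)))), -1) = Pow(Add(-71281, Mul(Pow(-170, -1), Add(213, Mul(Mul(-5, 1), 8), -404))), -1) = Pow(Add(-71281, Mul(Rational(-1, 170), Add(213, Mul(-5, 8), -404))), -1) = Pow(Add(-71281, Mul(Rational(-1, 170), Add(213, -40, -404))), -1) = Pow(Add(-71281, Mul(Rational(-1, 170), -231)), -1) = Pow(Add(-71281, Rational(231, 170)), -1) = Pow(Rational(-12117539, 170), -1) = Rational(-170, 12117539)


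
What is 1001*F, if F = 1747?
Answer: 1748747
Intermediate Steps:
1001*F = 1001*1747 = 1748747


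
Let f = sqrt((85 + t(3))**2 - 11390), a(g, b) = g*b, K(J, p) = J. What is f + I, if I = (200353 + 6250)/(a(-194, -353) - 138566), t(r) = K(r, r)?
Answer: -206603/70084 + I*sqrt(3646) ≈ -2.9479 + 60.382*I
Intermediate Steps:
t(r) = r
a(g, b) = b*g
I = -206603/70084 (I = (200353 + 6250)/(-353*(-194) - 138566) = 206603/(68482 - 138566) = 206603/(-70084) = 206603*(-1/70084) = -206603/70084 ≈ -2.9479)
f = I*sqrt(3646) (f = sqrt((85 + 3)**2 - 11390) = sqrt(88**2 - 11390) = sqrt(7744 - 11390) = sqrt(-3646) = I*sqrt(3646) ≈ 60.382*I)
f + I = I*sqrt(3646) - 206603/70084 = -206603/70084 + I*sqrt(3646)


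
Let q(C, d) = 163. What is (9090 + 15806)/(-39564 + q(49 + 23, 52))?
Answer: -24896/39401 ≈ -0.63186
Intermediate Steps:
(9090 + 15806)/(-39564 + q(49 + 23, 52)) = (9090 + 15806)/(-39564 + 163) = 24896/(-39401) = 24896*(-1/39401) = -24896/39401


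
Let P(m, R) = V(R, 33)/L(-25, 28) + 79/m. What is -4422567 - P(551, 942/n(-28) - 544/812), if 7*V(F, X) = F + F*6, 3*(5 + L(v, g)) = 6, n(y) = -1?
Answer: -51177160294/11571 ≈ -4.4229e+6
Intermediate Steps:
L(v, g) = -3 (L(v, g) = -5 + (⅓)*6 = -5 + 2 = -3)
V(F, X) = F (V(F, X) = (F + F*6)/7 = (F + 6*F)/7 = (7*F)/7 = F)
P(m, R) = 79/m - R/3 (P(m, R) = R/(-3) + 79/m = R*(-⅓) + 79/m = -R/3 + 79/m = 79/m - R/3)
-4422567 - P(551, 942/n(-28) - 544/812) = -4422567 - (79/551 - (942/(-1) - 544/812)/3) = -4422567 - (79*(1/551) - (942*(-1) - 544*1/812)/3) = -4422567 - (79/551 - (-942 - 136/203)/3) = -4422567 - (79/551 - ⅓*(-191362/203)) = -4422567 - (79/551 + 191362/609) = -4422567 - 1*3637537/11571 = -4422567 - 3637537/11571 = -51177160294/11571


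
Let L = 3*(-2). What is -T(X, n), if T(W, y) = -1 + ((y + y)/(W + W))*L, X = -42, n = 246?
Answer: -239/7 ≈ -34.143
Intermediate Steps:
L = -6
T(W, y) = -1 - 6*y/W (T(W, y) = -1 + ((y + y)/(W + W))*(-6) = -1 + ((2*y)/((2*W)))*(-6) = -1 + ((2*y)*(1/(2*W)))*(-6) = -1 + (y/W)*(-6) = -1 - 6*y/W)
-T(X, n) = -(-1*(-42) - 6*246)/(-42) = -(-1)*(42 - 1476)/42 = -(-1)*(-1434)/42 = -1*239/7 = -239/7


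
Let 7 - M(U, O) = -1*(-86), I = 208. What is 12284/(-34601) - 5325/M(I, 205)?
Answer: 183279889/2733479 ≈ 67.050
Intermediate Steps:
M(U, O) = -79 (M(U, O) = 7 - (-1)*(-86) = 7 - 1*86 = 7 - 86 = -79)
12284/(-34601) - 5325/M(I, 205) = 12284/(-34601) - 5325/(-79) = 12284*(-1/34601) - 5325*(-1/79) = -12284/34601 + 5325/79 = 183279889/2733479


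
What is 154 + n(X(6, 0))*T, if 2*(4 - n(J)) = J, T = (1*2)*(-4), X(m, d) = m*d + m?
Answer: 146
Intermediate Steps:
X(m, d) = m + d*m (X(m, d) = d*m + m = m + d*m)
T = -8 (T = 2*(-4) = -8)
n(J) = 4 - J/2
154 + n(X(6, 0))*T = 154 + (4 - 3*(1 + 0))*(-8) = 154 + (4 - 3)*(-8) = 154 + 1*(-8) = 154 - 8 = 146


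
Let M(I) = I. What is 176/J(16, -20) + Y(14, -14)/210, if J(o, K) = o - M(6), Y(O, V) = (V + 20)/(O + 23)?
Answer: 22793/1295 ≈ 17.601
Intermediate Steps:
Y(O, V) = (20 + V)/(23 + O)
J(o, K) = -6 + o (J(o, K) = o - 1*6 = o - 6 = -6 + o)
176/J(16, -20) + Y(14, -14)/210 = 176/(-6 + 16) + ((20 - 14)/(23 + 14))/210 = 176/10 + (6/37)*(1/210) = 176*(1/10) + ((1/37)*6)*(1/210) = 88/5 + (6/37)*(1/210) = 88/5 + 1/1295 = 22793/1295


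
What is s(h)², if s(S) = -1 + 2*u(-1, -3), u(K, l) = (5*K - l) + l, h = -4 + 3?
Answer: 121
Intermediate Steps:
h = -1
u(K, l) = 5*K (u(K, l) = (-l + 5*K) + l = 5*K)
s(S) = -11 (s(S) = -1 + 2*(5*(-1)) = -1 + 2*(-5) = -1 - 10 = -11)
s(h)² = (-11)² = 121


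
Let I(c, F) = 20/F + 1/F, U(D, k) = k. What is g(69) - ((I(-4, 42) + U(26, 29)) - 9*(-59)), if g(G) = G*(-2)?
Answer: -1397/2 ≈ -698.50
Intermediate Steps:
g(G) = -2*G
I(c, F) = 21/F (I(c, F) = 20/F + 1/F = 21/F)
g(69) - ((I(-4, 42) + U(26, 29)) - 9*(-59)) = -2*69 - ((21/42 + 29) - 9*(-59)) = -138 - ((21*(1/42) + 29) + 531) = -138 - ((½ + 29) + 531) = -138 - (59/2 + 531) = -138 - 1*1121/2 = -138 - 1121/2 = -1397/2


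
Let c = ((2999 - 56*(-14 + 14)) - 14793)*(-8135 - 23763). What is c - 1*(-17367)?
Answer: 376222379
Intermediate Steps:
c = 376205012 (c = ((2999 - 56*0) - 14793)*(-31898) = ((2999 + 0) - 14793)*(-31898) = (2999 - 14793)*(-31898) = -11794*(-31898) = 376205012)
c - 1*(-17367) = 376205012 - 1*(-17367) = 376205012 + 17367 = 376222379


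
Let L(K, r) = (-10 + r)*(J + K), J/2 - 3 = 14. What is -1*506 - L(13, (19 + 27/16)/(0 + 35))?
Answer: -35717/560 ≈ -63.780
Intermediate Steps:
J = 34 (J = 6 + 2*14 = 6 + 28 = 34)
L(K, r) = (-10 + r)*(34 + K)
-1*506 - L(13, (19 + 27/16)/(0 + 35)) = -1*506 - (-340 - 10*13 + 34*((19 + 27/16)/(0 + 35)) + 13*((19 + 27/16)/(0 + 35))) = -506 - (-340 - 130 + 34*((19 + 27*(1/16))/35) + 13*((19 + 27*(1/16))/35)) = -506 - (-340 - 130 + 34*((19 + 27/16)*(1/35)) + 13*((19 + 27/16)*(1/35))) = -506 - (-340 - 130 + 34*((331/16)*(1/35)) + 13*((331/16)*(1/35))) = -506 - (-340 - 130 + 34*(331/560) + 13*(331/560)) = -506 - (-340 - 130 + 5627/280 + 4303/560) = -506 - 1*(-247643/560) = -506 + 247643/560 = -35717/560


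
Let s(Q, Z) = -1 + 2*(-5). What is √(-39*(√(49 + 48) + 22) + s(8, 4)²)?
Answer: √(-737 - 39*√97) ≈ 33.483*I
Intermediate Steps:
s(Q, Z) = -11 (s(Q, Z) = -1 - 10 = -11)
√(-39*(√(49 + 48) + 22) + s(8, 4)²) = √(-39*(√(49 + 48) + 22) + (-11)²) = √(-39*(√97 + 22) + 121) = √(-39*(22 + √97) + 121) = √((-858 - 39*√97) + 121) = √(-737 - 39*√97)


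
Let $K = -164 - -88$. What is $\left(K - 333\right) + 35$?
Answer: $-374$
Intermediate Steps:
$K = -76$ ($K = -164 + 88 = -76$)
$\left(K - 333\right) + 35 = \left(-76 - 333\right) + 35 = -409 + 35 = -374$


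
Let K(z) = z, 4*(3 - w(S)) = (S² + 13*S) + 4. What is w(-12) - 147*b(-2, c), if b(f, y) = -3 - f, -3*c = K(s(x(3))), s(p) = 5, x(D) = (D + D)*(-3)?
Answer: 152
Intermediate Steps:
w(S) = 2 - 13*S/4 - S²/4 (w(S) = 3 - ((S² + 13*S) + 4)/4 = 3 - (4 + S² + 13*S)/4 = 3 + (-1 - 13*S/4 - S²/4) = 2 - 13*S/4 - S²/4)
x(D) = -6*D (x(D) = (2*D)*(-3) = -6*D)
c = -5/3 (c = -⅓*5 = -5/3 ≈ -1.6667)
w(-12) - 147*b(-2, c) = (2 - 13/4*(-12) - ¼*(-12)²) - 147*(-3 - 1*(-2)) = (2 + 39 - ¼*144) - 147*(-3 + 2) = (2 + 39 - 36) - 147*(-1) = 5 + 147 = 152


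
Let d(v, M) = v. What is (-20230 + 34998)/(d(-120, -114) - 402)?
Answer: -7384/261 ≈ -28.291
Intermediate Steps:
(-20230 + 34998)/(d(-120, -114) - 402) = (-20230 + 34998)/(-120 - 402) = 14768/(-522) = 14768*(-1/522) = -7384/261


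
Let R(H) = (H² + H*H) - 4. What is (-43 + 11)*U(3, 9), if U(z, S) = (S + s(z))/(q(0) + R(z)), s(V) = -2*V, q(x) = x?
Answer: -48/7 ≈ -6.8571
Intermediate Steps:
R(H) = -4 + 2*H² (R(H) = (H² + H²) - 4 = 2*H² - 4 = -4 + 2*H²)
U(z, S) = (S - 2*z)/(-4 + 2*z²) (U(z, S) = (S - 2*z)/(0 + (-4 + 2*z²)) = (S - 2*z)/(-4 + 2*z²))
(-43 + 11)*U(3, 9) = (-43 + 11)*(((½)*9 - 1*3)/(-2 + 3²)) = -32*(9/2 - 3)/(-2 + 9) = -32*3/(7*2) = -32*3/14 = -48/7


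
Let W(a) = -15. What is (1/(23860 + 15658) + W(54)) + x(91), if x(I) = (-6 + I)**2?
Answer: 284924781/39518 ≈ 7210.0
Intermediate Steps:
(1/(23860 + 15658) + W(54)) + x(91) = (1/(23860 + 15658) - 15) + (-6 + 91)**2 = (1/39518 - 15) + 85**2 = (1/39518 - 15) + 7225 = -592769/39518 + 7225 = 284924781/39518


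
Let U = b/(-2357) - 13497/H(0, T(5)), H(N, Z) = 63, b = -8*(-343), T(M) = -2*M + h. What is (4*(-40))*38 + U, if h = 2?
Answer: -311603527/49497 ≈ -6295.4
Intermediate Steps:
T(M) = 2 - 2*M (T(M) = -2*M + 2 = 2 - 2*M)
b = 2744
U = -10661767/49497 (U = 2744/(-2357) - 13497/63 = 2744*(-1/2357) - 13497*1/63 = -2744/2357 - 4499/21 = -10661767/49497 ≈ -215.40)
(4*(-40))*38 + U = (4*(-40))*38 - 10661767/49497 = -160*38 - 10661767/49497 = -6080 - 10661767/49497 = -311603527/49497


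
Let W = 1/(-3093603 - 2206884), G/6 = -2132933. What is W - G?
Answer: 67833501830225/5300487 ≈ 1.2798e+7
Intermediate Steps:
G = -12797598 (G = 6*(-2132933) = -12797598)
W = -1/5300487 (W = 1/(-5300487) = -1/5300487 ≈ -1.8866e-7)
W - G = -1/5300487 - 1*(-12797598) = -1/5300487 + 12797598 = 67833501830225/5300487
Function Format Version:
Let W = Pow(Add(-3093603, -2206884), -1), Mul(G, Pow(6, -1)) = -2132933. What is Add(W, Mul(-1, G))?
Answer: Rational(67833501830225, 5300487) ≈ 1.2798e+7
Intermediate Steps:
G = -12797598 (G = Mul(6, -2132933) = -12797598)
W = Rational(-1, 5300487) (W = Pow(-5300487, -1) = Rational(-1, 5300487) ≈ -1.8866e-7)
Add(W, Mul(-1, G)) = Add(Rational(-1, 5300487), Mul(-1, -12797598)) = Add(Rational(-1, 5300487), 12797598) = Rational(67833501830225, 5300487)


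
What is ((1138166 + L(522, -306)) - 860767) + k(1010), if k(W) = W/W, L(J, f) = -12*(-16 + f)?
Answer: 281264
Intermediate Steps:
L(J, f) = 192 - 12*f
k(W) = 1
((1138166 + L(522, -306)) - 860767) + k(1010) = ((1138166 + (192 - 12*(-306))) - 860767) + 1 = ((1138166 + (192 + 3672)) - 860767) + 1 = ((1138166 + 3864) - 860767) + 1 = (1142030 - 860767) + 1 = 281263 + 1 = 281264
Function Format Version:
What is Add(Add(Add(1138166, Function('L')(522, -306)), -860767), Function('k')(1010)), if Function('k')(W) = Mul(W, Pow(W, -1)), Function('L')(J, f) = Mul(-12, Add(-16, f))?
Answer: 281264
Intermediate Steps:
Function('L')(J, f) = Add(192, Mul(-12, f))
Function('k')(W) = 1
Add(Add(Add(1138166, Function('L')(522, -306)), -860767), Function('k')(1010)) = Add(Add(Add(1138166, Add(192, Mul(-12, -306))), -860767), 1) = Add(Add(Add(1138166, Add(192, 3672)), -860767), 1) = Add(Add(Add(1138166, 3864), -860767), 1) = Add(Add(1142030, -860767), 1) = Add(281263, 1) = 281264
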